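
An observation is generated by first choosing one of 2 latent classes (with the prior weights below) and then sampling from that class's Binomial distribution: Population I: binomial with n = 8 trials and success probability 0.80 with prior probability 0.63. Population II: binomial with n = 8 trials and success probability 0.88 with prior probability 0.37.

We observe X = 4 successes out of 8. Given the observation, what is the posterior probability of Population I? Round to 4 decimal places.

By Bayes' theorem, P(k | x) = P(Z=k) f_k(x) / Σ_j P(Z=j) f_j(x).
Component likelihoods at x = 4 successes out of 8:
  p_I = C(8,4)·0.80^4·0.20^4 = 70·0.4096·0.0016 = 0.0458752
  p_II = C(8,4)·0.88^4·0.12^4 = 70·0.599695·0.00020736 = 0.0087047
Multiply by the mixture weights:
  P(Z=I)·p_I = 0.63 × 0.0458752 = 0.0289014
  P(Z=II)·p_II = 0.37 × 0.0087047 = 0.00322074
Sum: 0.0289014 + 0.00322074 = 0.0321221
Responsibility of Population I: 0.0289014 / 0.0321221 ≈ 0.8997

0.8997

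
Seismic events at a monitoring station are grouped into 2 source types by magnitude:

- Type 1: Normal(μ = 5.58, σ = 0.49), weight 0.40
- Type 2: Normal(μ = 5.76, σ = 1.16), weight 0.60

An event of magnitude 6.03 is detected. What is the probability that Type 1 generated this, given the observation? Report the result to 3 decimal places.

0.515

The responsibility of component k is π_k f_k(x) divided by Σ_j π_j f_j(x).
Normal densities:
  f_1 = (1/(0.49·√(2π)))·exp(−(6.03−5.58)²/(2·0.49²)) = 0.814168·exp(-0.42170) = 0.534038
  f_2 = (1/(1.16·√(2π)))·exp(−(6.03−5.76)²/(2·1.16²)) = 0.343916·exp(-0.02709) = 0.334725
Unnormalised posteriors:
  π_1·f_1 = 0.40 × 0.534038 = 0.213615
  π_2·f_2 = 0.60 × 0.334725 = 0.200835
Sum: 0.213615 + 0.200835 = 0.41445
P(Type 1 | data) ≈ 0.515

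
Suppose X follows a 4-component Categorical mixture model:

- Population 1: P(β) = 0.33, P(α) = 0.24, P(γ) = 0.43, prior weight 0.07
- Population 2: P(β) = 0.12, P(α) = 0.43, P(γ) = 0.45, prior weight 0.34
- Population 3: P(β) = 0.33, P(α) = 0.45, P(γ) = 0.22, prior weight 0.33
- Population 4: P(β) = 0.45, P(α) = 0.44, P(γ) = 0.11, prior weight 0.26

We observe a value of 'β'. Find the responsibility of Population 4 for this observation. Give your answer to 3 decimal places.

P(component k | x) = π_k·f_k(x) / marginal(x), where marginal(x) = Σ_j π_j·f_j(x).
Categorical probabilities:
  p_1 = P(β | comp) = 0.33
  p_2 = P(β | comp) = 0.12
  p_3 = P(β | comp) = 0.33
  p_4 = P(β | comp) = 0.45
Multiply by the mixture weights:
  π_1·p_1 = 0.07 × 0.33 = 0.0231
  π_2·p_2 = 0.34 × 0.12 = 0.0408
  π_3·p_3 = 0.33 × 0.33 = 0.1089
  π_4·p_4 = 0.26 × 0.45 = 0.117
Normaliser: 0.0231 + 0.0408 + 0.1089 + 0.117 = 0.2898
Responsibility of Population 4: 0.117 / 0.2898 ≈ 0.404

0.404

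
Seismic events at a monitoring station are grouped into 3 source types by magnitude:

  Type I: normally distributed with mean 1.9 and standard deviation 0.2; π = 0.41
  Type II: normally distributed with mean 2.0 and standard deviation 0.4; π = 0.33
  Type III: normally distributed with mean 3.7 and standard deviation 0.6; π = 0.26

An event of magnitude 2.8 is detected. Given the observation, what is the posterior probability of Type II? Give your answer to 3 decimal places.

The responsibility of component k is w_k f_k(x) divided by Σ_j w_j f_j(x).
Evaluate each component's likelihood at the observed value:
  f_I = 7.99187e-05
  f_II = 0.134977
  f_III = 0.215863
Multiply by the mixture weights:
  w_I·f_I = 0.41 × 7.99187e-05 = 3.27667e-05
  w_II·f_II = 0.33 × 0.134977 = 0.0445425
  w_III·f_III = 0.26 × 0.215863 = 0.0561243
Sum: 3.27667e-05 + 0.0445425 + 0.0561243 = 0.1007
P(Type II | data) ≈ 0.442

0.442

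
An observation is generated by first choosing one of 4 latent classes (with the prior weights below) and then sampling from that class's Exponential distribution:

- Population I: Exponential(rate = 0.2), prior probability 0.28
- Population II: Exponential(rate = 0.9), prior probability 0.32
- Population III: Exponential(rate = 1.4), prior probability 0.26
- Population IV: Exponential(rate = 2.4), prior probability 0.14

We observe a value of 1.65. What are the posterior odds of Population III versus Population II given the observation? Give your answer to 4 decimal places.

Only the two components matter; the odds are (π_i f_i(x)) / (π_j f_j(x)).
Component likelihoods at x = 1.65:
  p_I = 0.143785
  p_II = 0.203852
  p_III = 0.138966
  p_IV = 0.0457515
0.0361311 / 0.0652327 ≈ 0.5539

0.5539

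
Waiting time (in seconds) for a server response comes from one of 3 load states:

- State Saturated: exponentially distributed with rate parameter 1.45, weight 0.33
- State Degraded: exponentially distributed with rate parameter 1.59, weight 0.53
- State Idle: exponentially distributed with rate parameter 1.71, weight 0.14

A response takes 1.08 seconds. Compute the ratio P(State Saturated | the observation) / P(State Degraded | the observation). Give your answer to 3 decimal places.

Only the two components matter; the odds are (π_i f_i(x)) / (π_j f_j(x)).
Evaluate each component's likelihood at the observed value:
  f_Saturated = 0.302875
  f_Degraded = 0.285513
  f_Idle = 0.269737
0.0999486 / 0.151322 ≈ 0.661

0.661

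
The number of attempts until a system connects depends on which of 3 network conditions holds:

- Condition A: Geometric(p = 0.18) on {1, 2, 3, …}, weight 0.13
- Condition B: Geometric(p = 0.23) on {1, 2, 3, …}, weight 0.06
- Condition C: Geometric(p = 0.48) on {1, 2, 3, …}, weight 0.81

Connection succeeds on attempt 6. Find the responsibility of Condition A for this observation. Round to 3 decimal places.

0.319

Apply Bayes' rule: the posterior for each component is proportional to its prior times its likelihood at x.
Component likelihoods at x = 6:
  L_A = 0.0667332
  L_B = 0.062256
  L_C = 0.0182498
Weight by the priors:
  π_A·L_A = 0.13 × 0.0667332 = 0.00867531
  π_B·L_B = 0.06 × 0.062256 = 0.00373536
  π_C·L_C = 0.81 × 0.0182498 = 0.0147823
Denominator: 0.00867531 + 0.00373536 + 0.0147823 = 0.027193
P(Condition A | data) ≈ 0.319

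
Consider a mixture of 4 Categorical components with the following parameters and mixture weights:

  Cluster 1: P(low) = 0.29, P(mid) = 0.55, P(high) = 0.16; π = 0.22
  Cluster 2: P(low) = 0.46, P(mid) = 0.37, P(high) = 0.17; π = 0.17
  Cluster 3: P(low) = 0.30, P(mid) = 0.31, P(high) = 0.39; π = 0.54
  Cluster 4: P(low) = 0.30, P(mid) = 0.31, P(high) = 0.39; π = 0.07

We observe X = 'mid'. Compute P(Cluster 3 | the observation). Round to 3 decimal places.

Apply Bayes' rule: the posterior for each component is proportional to its prior times its likelihood at x.
Categorical probabilities:
  L_1 = 0.55
  L_2 = 0.37
  L_3 = 0.31
  L_4 = 0.31
Unnormalised posteriors:
  w_1·L_1 = 0.22 × 0.55 = 0.121
  w_2·L_2 = 0.17 × 0.37 = 0.0629
  w_3·L_3 = 0.54 × 0.31 = 0.1674
  w_4·L_4 = 0.07 × 0.31 = 0.0217
Normaliser: 0.121 + 0.0629 + 0.1674 + 0.0217 = 0.373
P(Cluster 3 | x) = 0.1674 / 0.373 ≈ 0.449

0.449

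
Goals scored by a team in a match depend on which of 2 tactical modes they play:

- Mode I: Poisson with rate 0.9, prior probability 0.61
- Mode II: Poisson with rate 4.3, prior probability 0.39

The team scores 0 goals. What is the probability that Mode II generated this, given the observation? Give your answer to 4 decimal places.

0.0209

Posterior ∝ prior × likelihood, so P(k | x) ∝ w_k f_k(x); normalise over all components.
Poisson probabilities:
  L_I = 0.40657
  L_II = 0.0135686
Weight by the priors:
  w_I·L_I = 0.61 × 0.40657 = 0.248007
  w_II·L_II = 0.39 × 0.0135686 = 0.00529174
Marginal: 0.248007 + 0.00529174 = 0.253299
Responsibility of Mode II: 0.00529174 / 0.253299 ≈ 0.0209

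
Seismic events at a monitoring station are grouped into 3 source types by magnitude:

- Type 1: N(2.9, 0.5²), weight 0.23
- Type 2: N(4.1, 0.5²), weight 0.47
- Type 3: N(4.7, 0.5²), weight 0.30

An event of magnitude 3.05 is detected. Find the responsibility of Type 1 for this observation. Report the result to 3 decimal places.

P(component k | x) = w_k·f_k(x) / marginal(x), where marginal(x) = Σ_j w_j·f_j(x).
Evaluate each component's likelihood at the observed value:
  f_1 = 0.762776
  f_2 = 0.0879672
  f_3 = 0.00344514
Unnormalised posteriors:
  w_1·f_1 = 0.23 × 0.762776 = 0.175438
  w_2·f_2 = 0.47 × 0.0879672 = 0.0413446
  w_3·f_3 = 0.30 × 0.00344514 = 0.00103354
Normaliser: 0.175438 + 0.0413446 + 0.00103354 = 0.217817
P(Type 1 | 3.05) ≈ 0.805

0.805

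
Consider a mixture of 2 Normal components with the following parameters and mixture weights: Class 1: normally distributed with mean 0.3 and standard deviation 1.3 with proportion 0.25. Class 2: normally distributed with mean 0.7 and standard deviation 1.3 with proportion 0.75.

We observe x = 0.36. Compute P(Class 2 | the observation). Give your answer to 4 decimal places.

Posterior ∝ prior × likelihood, so P(k | x) ∝ π_k f_k(x); normalise over all components.
Evaluate each component's likelihood at the observed value:
  f_1 = (1/(1.3·√(2π)))·exp(−(0.36−0.3)²/(2·1.3²)) = 0.306879·exp(-0.00107) = 0.306552
  f_2 = (1/(1.3·√(2π)))·exp(−(0.36−0.7)²/(2·1.3²)) = 0.306879·exp(-0.03420) = 0.296561
Weight by the priors:
  π_1·f_1 = 0.25 × 0.306552 = 0.076638
  π_2·f_2 = 0.75 × 0.296561 = 0.22242
Evidence: 0.076638 + 0.22242 = 0.299058
So the posterior for Class 2 is 0.22242 / 0.299058 ≈ 0.7437.

0.7437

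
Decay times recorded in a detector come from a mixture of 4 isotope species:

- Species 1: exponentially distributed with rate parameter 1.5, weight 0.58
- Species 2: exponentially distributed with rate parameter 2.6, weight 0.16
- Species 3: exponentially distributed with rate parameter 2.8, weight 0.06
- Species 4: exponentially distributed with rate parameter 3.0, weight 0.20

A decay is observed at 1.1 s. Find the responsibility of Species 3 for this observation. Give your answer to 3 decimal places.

0.035

Posterior ∝ prior × likelihood, so P(k | x) ∝ P(Z=k) f_k(x); normalise over all components.
Component likelihoods at x = 1.1 s:
  L_1 = 1.5·e^(−1.5·1.1) = 1.5·e^(−1.6500) = 0.288075
  L_2 = 2.6·e^(−2.6·1.1) = 2.6·e^(−2.8600) = 0.148899
  L_3 = 2.8·e^(−2.8·1.1) = 2.8·e^(−3.0800) = 0.128686
  L_4 = 3.0·e^(−3.0·1.1) = 3.0·e^(−3.3000) = 0.11065
Prior × likelihood for each component:
  P(Z=1)·L_1 = 0.58 × 0.288075 = 0.167083
  P(Z=2)·L_2 = 0.16 × 0.148899 = 0.0238238
  P(Z=3)·L_3 = 0.06 × 0.128686 = 0.00772116
  P(Z=4)·L_4 = 0.20 × 0.11065 = 0.0221299
Denominator: 0.167083 + 0.0238238 + 0.00772116 + 0.0221299 = 0.220758
So the posterior for Species 3 is 0.00772116 / 0.220758 ≈ 0.035.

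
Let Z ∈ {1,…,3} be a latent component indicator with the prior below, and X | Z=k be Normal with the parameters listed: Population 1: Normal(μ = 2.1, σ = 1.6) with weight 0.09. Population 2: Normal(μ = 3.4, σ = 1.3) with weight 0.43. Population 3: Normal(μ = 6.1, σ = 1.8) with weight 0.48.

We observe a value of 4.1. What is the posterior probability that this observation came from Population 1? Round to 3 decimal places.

Apply Bayes' rule: the posterior for each component is proportional to its prior times its likelihood at x.
Component likelihoods at x = 4.1:
  f_1 = (1/(1.6·√(2π)))·exp(−(4.1−2.1)²/(2·1.6²)) = 0.249339·exp(-0.78125) = 0.114156
  f_2 = (1/(1.3·√(2π)))·exp(−(4.1−3.4)²/(2·1.3²)) = 0.306879·exp(-0.14497) = 0.265465
  f_3 = (1/(1.8·√(2π)))·exp(−(4.1−6.1)²/(2·1.8²)) = 0.221635·exp(-0.61728) = 0.119551
Prior × likelihood for each component:
  π_1·f_1 = 0.09 × 0.114156 = 0.010274
  π_2·f_2 = 0.43 × 0.265465 = 0.11415
  π_3·f_3 = 0.48 × 0.119551 = 0.0573847
Sum: 0.010274 + 0.11415 + 0.0573847 = 0.181809
P(Population 1 | the observation) = 0.010274 / 0.181809 ≈ 0.057

0.057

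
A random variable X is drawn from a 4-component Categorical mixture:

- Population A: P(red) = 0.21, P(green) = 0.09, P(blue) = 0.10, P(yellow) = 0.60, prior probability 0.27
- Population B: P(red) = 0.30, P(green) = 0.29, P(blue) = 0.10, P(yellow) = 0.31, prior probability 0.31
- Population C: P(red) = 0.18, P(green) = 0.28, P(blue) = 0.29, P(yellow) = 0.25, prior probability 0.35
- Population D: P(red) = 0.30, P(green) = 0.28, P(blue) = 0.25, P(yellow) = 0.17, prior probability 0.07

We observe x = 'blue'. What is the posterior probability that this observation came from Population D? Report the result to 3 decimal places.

0.099

By Bayes' theorem, P(k | x) = π_k f_k(x) / Σ_j π_j f_j(x).
Categorical probabilities:
  p_A = 0.1
  p_B = 0.1
  p_C = 0.29
  p_D = 0.25
Multiply by the mixture weights:
  π_A·p_A = 0.27 × 0.1 = 0.027
  π_B·p_B = 0.31 × 0.1 = 0.031
  π_C·p_C = 0.35 × 0.29 = 0.1015
  π_D·p_D = 0.07 × 0.25 = 0.0175
Sum: 0.027 + 0.031 + 0.1015 + 0.0175 = 0.177
P(Population D | 'blue') ≈ 0.099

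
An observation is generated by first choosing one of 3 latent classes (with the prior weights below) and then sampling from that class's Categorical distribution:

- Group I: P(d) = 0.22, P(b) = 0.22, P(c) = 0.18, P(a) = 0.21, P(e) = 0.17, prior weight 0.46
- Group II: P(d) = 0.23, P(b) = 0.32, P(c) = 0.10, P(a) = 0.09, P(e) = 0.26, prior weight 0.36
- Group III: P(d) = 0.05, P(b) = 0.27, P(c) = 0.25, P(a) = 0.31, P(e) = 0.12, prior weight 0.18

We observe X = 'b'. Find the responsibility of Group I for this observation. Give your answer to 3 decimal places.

0.382

The responsibility of component k is w_k f_k(x) divided by Σ_j w_j f_j(x).
Categorical probabilities:
  p_I = 0.22
  p_II = 0.32
  p_III = 0.27
Unnormalised posteriors:
  w_I·p_I = 0.46 × 0.22 = 0.1012
  w_II·p_II = 0.36 × 0.32 = 0.1152
  w_III·p_III = 0.18 × 0.27 = 0.0486
Normaliser: 0.1012 + 0.1152 + 0.0486 = 0.265
So the posterior for Group I is 0.1012 / 0.265 ≈ 0.382.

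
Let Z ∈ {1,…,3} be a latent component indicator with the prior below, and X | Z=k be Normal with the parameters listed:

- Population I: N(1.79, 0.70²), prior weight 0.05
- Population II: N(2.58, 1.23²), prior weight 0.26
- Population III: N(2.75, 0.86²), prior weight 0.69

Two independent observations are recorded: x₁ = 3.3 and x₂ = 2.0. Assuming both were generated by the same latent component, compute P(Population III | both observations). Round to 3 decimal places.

0.789

P(component k | x) = π_k·f_k(x) / marginal(x), where marginal(x) = Σ_j π_j·f_j(x).
Since both observations come from the same component, the likelihood for component k is f_k(x₁)·f_k(x₂).
  f_I = [0.0556376] × [0.54484] = 0.0303136
  f_II = [0.273274] × [0.290216] = 0.0793086
  f_III = [0.378092] × [0.317147] = 0.119911
Weight by the priors:
  π_I·f_I = 0.05 × 0.0303136 = 0.00151568
  π_II·f_II = 0.26 × 0.0793086 = 0.0206202
  π_III·f_III = 0.69 × 0.119911 = 0.0827385
Denominator: 0.00151568 + 0.0206202 + 0.0827385 = 0.104874
Responsibility of Population III: 0.0827385 / 0.104874 ≈ 0.789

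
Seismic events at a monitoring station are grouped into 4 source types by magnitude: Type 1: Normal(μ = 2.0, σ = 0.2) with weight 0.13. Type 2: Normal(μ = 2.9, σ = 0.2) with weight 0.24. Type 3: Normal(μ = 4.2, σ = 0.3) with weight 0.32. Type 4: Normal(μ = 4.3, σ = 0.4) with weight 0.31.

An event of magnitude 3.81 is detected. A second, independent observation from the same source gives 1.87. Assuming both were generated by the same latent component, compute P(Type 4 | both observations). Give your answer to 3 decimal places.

0.964

P(component k | x) = w_k·f_k(x) / marginal(x), where marginal(x) = Σ_j w_j·f_j(x).
Since both observations come from the same component, the likelihood for component k is f_k(x₁)·f_k(x₂).
  L_1 = [(1/(0.2·√(2π)))·exp(−(3.81−2.0)²/(2·0.2²)) = 1.994711·exp(-40.95125) = 3.27324e-18] × [1.61486] = 5.28583e-18
  L_2 = [(1/(0.2·√(2π)))·exp(−(3.81−2.9)²/(2·0.2²)) = 1.994711·exp(-10.35125) = 6.37367e-05] × [3.4721e-06] = 2.213e-10
  L_3 = [(1/(0.3·√(2π)))·exp(−(3.81−4.2)²/(2·0.3²)) = 1.329808·exp(-0.84500) = 0.571229] × [1.0598e-13] = 6.05391e-14
  L_4 = [(1/(0.4·√(2π)))·exp(−(3.81−4.3)²/(2·0.4²)) = 0.997356·exp(-0.75031) = 0.47097] × [9.65818e-09] = 4.54872e-09
Multiply by the mixture weights:
  w_1·L_1 = 0.13 × 5.28583e-18 = 6.87158e-19
  w_2·L_2 = 0.24 × 2.213e-10 = 5.3112e-11
  w_3·L_3 = 0.32 × 6.05391e-14 = 1.93725e-14
  w_4·L_4 = 0.31 × 4.54872e-09 = 1.4101e-09
Normaliser: 6.87158e-19 + 5.3112e-11 + 1.93725e-14 + 1.4101e-09 = 1.46323e-09
P(Type 4 | x₁,x₂) = 1.4101e-09 / 1.46323e-09 ≈ 0.964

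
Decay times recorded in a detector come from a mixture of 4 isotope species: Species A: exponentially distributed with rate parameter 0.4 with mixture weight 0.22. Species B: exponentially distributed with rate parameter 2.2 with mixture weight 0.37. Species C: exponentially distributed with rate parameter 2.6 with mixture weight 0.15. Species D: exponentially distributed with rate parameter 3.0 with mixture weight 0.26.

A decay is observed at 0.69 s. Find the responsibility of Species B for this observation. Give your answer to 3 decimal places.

P(component k | x) = π_k·f_k(x) / marginal(x), where marginal(x) = Σ_j π_j·f_j(x).
Exponential densities:
  p_A = 0.4·e^(−0.4·0.69) = 0.4·e^(−0.2760) = 0.303525
  p_B = 2.2·e^(−2.2·0.69) = 2.2·e^(−1.5180) = 0.482129
  p_C = 2.6·e^(−2.6·0.69) = 2.6·e^(−1.7940) = 0.432364
  p_D = 3.0·e^(−3.0·0.69) = 3.0·e^(−2.0700) = 0.378557
Weight by the priors:
  π_A·p_A = 0.22 × 0.303525 = 0.0667755
  π_B·p_B = 0.37 × 0.482129 = 0.178388
  π_C·p_C = 0.15 × 0.432364 = 0.0648545
  π_D·p_D = 0.26 × 0.378557 = 0.0984249
Evidence: 0.0667755 + 0.178388 + 0.0648545 + 0.0984249 = 0.408443
P(Species B | data) = 0.178388 / 0.408443 ≈ 0.437

0.437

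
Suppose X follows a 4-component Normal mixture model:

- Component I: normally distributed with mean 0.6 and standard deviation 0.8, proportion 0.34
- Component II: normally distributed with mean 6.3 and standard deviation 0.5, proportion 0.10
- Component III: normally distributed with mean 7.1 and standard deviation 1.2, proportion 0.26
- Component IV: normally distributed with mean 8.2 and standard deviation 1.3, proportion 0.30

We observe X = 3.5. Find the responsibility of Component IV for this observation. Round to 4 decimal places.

The responsibility of component k is π_k f_k(x) divided by Σ_j π_j f_j(x).
Normal densities:
  L_I = (1/(0.8·√(2π)))·exp(−(3.5−0.6)²/(2·0.8²)) = 0.498678·exp(-6.57031) = 0.000698827
  L_II = (1/(0.5·√(2π)))·exp(−(3.5−6.3)²/(2·0.5²)) = 0.797885·exp(-15.68000) = 1.23652e-07
  L_III = (1/(1.2·√(2π)))·exp(−(3.5−7.1)²/(2·1.2²)) = 0.332452·exp(-4.50000) = 0.00369321
  L_IV = (1/(1.3·√(2π)))·exp(−(3.5−8.2)²/(2·1.3²)) = 0.306879·exp(-6.53550) = 0.000445281
Weight by the priors:
  π_I·L_I = 0.34 × 0.000698827 = 0.000237601
  π_II·L_II = 0.10 × 1.23652e-07 = 1.23652e-08
  π_III·L_III = 0.26 × 0.00369321 = 0.000960234
  π_IV·L_IV = 0.30 × 0.000445281 = 0.000133584
Evidence: 0.000237601 + 1.23652e-08 + 0.000960234 + 0.000133584 = 0.00133143
P(Component IV | 3.5) = 0.000133584 / 0.00133143 ≈ 0.1003

0.1003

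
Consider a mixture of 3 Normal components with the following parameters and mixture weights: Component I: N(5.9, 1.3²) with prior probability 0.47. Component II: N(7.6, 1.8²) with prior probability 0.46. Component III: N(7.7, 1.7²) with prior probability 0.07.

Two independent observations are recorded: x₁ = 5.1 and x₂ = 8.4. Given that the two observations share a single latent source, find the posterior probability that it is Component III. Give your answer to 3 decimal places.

0.075

By Bayes' theorem, P(k | x) = w_k f_k(x) / Σ_j w_j f_j(x).
Since both observations come from the same component, the likelihood for component k is f_k(x₁)·f_k(x₂).
  L_I = [(1/(1.3·√(2π)))·exp(−(5.1−5.9)²/(2·1.3²)) = 0.306879·exp(-0.18935) = 0.253941] × [0.0482956] = 0.0122642
  L_II = [(1/(1.8·√(2π)))·exp(−(5.1−7.6)²/(2·1.8²)) = 0.221635·exp(-0.96451) = 0.0844808] × [0.200791] = 0.016963
  L_III = [(1/(1.7·√(2π)))·exp(−(5.1−7.7)²/(2·1.7²)) = 0.234672·exp(-1.16955) = 0.0728672] × [0.215598] = 0.01571
Multiply by the mixture weights:
  w_I·L_I = 0.47 × 0.0122642 = 0.0057642
  w_II·L_II = 0.46 × 0.016963 = 0.00780297
  w_III·L_III = 0.07 × 0.01571 = 0.0010997
Evidence: 0.0057642 + 0.00780297 + 0.0010997 = 0.0146669
So the posterior for Component III is 0.0010997 / 0.0146669 ≈ 0.075.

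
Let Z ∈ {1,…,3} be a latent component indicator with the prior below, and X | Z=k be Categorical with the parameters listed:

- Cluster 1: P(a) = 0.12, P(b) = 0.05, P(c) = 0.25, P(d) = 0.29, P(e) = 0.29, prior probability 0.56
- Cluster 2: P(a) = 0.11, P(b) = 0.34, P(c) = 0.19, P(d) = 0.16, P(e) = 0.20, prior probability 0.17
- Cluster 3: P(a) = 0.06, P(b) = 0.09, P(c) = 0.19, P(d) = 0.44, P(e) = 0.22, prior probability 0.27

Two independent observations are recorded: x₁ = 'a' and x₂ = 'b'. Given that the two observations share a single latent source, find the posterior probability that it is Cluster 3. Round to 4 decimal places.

0.1305

By Bayes' theorem, P(k | x) = π_k f_k(x) / Σ_j π_j f_j(x).
Since both observations come from the same component, the likelihood for component k is f_k(x₁)·f_k(x₂).
  L_1 = [0.12] × [0.05] = 0.006
  L_2 = [0.11] × [0.34] = 0.0374
  L_3 = [0.06] × [0.09] = 0.0054
Unnormalised posteriors:
  π_1·L_1 = 0.56 × 0.006 = 0.00336
  π_2·L_2 = 0.17 × 0.0374 = 0.006358
  π_3·L_3 = 0.27 × 0.0054 = 0.001458
Evidence: 0.00336 + 0.006358 + 0.001458 = 0.011176
P(Cluster 3 | x₁,x₂) = 0.001458 / 0.011176 ≈ 0.1305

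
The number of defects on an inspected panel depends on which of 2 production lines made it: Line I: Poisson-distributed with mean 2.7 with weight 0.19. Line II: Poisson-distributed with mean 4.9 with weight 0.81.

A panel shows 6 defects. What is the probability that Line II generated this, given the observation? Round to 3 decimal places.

The responsibility of component k is w_k f_k(x) divided by Σ_j w_j f_j(x).
Component likelihoods at x = 6 defects:
  L_I = e^(−2.7)·2.7^6/6! = 0.0361622
  L_II = e^(−4.9)·4.9^6/6! = 0.143153
Prior × likelihood for each component:
  w_I·L_I = 0.19 × 0.0361622 = 0.00687082
  w_II·L_II = 0.81 × 0.143153 = 0.115954
Sum: 0.00687082 + 0.115954 = 0.122825
So the posterior for Line II is 0.115954 / 0.122825 ≈ 0.944.

0.944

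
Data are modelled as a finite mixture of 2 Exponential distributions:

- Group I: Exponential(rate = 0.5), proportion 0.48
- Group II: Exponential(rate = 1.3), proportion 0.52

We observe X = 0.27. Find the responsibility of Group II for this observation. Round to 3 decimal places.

0.694

Apply Bayes' rule: the posterior for each component is proportional to its prior times its likelihood at x.
Component likelihoods at x = 0.27:
  p_I = 0.436858
  p_II = 0.915179
Weight by the priors:
  π_I·p_I = 0.48 × 0.436858 = 0.209692
  π_II·p_II = 0.52 × 0.915179 = 0.475893
Denominator: 0.209692 + 0.475893 = 0.685585
Responsibility of Group II: 0.475893 / 0.685585 ≈ 0.694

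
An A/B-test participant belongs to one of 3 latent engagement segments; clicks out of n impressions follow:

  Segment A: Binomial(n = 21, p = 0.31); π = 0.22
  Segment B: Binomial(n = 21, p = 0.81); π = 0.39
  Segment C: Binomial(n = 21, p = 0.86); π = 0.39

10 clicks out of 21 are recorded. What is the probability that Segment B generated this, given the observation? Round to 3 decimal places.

0.018

The responsibility of component k is w_k f_k(x) divided by Σ_j w_j f_j(x).
Evaluate each component's likelihood at the observed value:
  f_A = 0.0487958
  f_B = 0.000499534
  f_C = 3.16095e-05
Weight by the priors:
  w_A·f_A = 0.22 × 0.0487958 = 0.0107351
  w_B·f_B = 0.39 × 0.000499534 = 0.000194818
  w_C·f_C = 0.39 × 3.16095e-05 = 1.23277e-05
Sum: 0.0107351 + 0.000194818 + 1.23277e-05 = 0.0109422
So the posterior for Segment B is 0.000194818 / 0.0109422 ≈ 0.018.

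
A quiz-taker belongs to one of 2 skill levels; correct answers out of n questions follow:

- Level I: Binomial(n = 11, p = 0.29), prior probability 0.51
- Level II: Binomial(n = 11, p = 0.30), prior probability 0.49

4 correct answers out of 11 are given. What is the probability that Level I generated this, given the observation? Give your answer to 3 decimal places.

P(component k | x) = π_k·f_k(x) / marginal(x), where marginal(x) = Σ_j π_j·f_j(x).
Evaluate each component's likelihood at the observed value:
  L_I = 0.212283
  L_II = 0.220133
Unnormalised posteriors:
  π_I·L_I = 0.51 × 0.212283 = 0.108264
  π_II·L_II = 0.49 × 0.220133 = 0.107865
Marginal: 0.108264 + 0.107865 = 0.216129
Responsibility of Level I: 0.108264 / 0.216129 ≈ 0.501

0.501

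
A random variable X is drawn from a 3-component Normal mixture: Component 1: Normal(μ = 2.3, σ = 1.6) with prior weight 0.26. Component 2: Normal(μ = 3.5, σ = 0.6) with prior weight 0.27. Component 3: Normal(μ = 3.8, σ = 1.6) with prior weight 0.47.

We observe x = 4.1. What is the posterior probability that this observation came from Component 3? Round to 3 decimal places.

Apply Bayes' rule: the posterior for each component is proportional to its prior times its likelihood at x.
Evaluate each component's likelihood at the observed value:
  f_1 = (1/(1.6·√(2π)))·exp(−(4.1−2.3)²/(2·1.6²)) = 0.249339·exp(-0.63281) = 0.132423
  f_2 = (1/(0.6·√(2π)))·exp(−(4.1−3.5)²/(2·0.6²)) = 0.664904·exp(-0.50000) = 0.403285
  f_3 = (1/(1.6·√(2π)))·exp(−(4.1−3.8)²/(2·1.6²)) = 0.249339·exp(-0.01758) = 0.244994
Weight by the priors:
  P(Z=1)·f_1 = 0.26 × 0.132423 = 0.03443
  P(Z=2)·f_2 = 0.27 × 0.403285 = 0.108887
  P(Z=3)·f_3 = 0.47 × 0.244994 = 0.115147
Normaliser: 0.03443 + 0.108887 + 0.115147 = 0.258464
Responsibility of Component 3: 0.115147 / 0.258464 ≈ 0.446

0.446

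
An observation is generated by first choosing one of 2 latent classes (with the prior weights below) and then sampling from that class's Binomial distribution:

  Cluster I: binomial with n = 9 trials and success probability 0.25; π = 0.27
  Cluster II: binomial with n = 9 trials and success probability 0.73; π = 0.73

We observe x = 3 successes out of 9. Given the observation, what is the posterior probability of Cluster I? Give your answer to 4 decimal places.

0.8722

Apply Bayes' rule: the posterior for each component is proportional to its prior times its likelihood at x.
Evaluate each component's likelihood at the observed value:
  p_I = C(9,3)·0.25^3·0.75^6 = 84·0.015625·0.177979 = 0.233597
  p_II = C(9,3)·0.73^3·0.27^6 = 84·0.389017·0.00038742 = 0.0126599
Weight by the priors:
  π_I·p_I = 0.27 × 0.233597 = 0.0630711
  π_II·p_II = 0.73 × 0.0126599 = 0.00924173
Evidence: 0.0630711 + 0.00924173 = 0.0723129
Responsibility of Cluster I: 0.0630711 / 0.0723129 ≈ 0.8722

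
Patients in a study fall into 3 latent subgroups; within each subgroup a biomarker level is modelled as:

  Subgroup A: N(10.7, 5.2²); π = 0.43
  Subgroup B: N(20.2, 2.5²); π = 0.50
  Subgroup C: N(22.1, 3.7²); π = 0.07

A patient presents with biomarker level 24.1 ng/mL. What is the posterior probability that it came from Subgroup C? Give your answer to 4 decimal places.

0.2081

Apply Bayes' rule: the posterior for each component is proportional to its prior times its likelihood at x.
Component likelihoods at x = 24.1 ng/mL:
  p_A = (1/(5.2·√(2π)))·exp(−(24.1−10.7)²/(2·5.2²)) = 0.076720·exp(-3.32027) = 0.00277289
  p_B = (1/(2.5·√(2π)))·exp(−(24.1−20.2)²/(2·2.5²)) = 0.159577·exp(-1.21680) = 0.0472629
  p_C = (1/(3.7·√(2π)))·exp(−(24.1−22.1)²/(2·3.7²)) = 0.107822·exp(-0.14609) = 0.0931668
Weight by the priors:
  π_A·p_A = 0.43 × 0.00277289 = 0.00119234
  π_B·p_B = 0.50 × 0.0472629 = 0.0236315
  π_C·p_C = 0.07 × 0.0931668 = 0.00652168
Sum: 0.00119234 + 0.0236315 + 0.00652168 = 0.0313455
P(Subgroup C | x) ≈ 0.2081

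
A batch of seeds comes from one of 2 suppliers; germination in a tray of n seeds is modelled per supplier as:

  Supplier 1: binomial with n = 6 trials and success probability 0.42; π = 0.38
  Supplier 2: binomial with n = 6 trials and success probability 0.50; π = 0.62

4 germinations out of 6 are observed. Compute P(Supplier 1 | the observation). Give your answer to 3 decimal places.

P(component k | x) = π_k·f_k(x) / marginal(x), where marginal(x) = Σ_j π_j·f_j(x).
Binomial probabilities:
  L_1 = 0.157016
  L_2 = 0.234375
Multiply by the mixture weights:
  π_1·L_1 = 0.38 × 0.157016 = 0.0596661
  π_2·L_2 = 0.62 × 0.234375 = 0.145313
Evidence: 0.0596661 + 0.145313 = 0.204979
So the posterior for Supplier 1 is 0.0596661 / 0.204979 ≈ 0.291.

0.291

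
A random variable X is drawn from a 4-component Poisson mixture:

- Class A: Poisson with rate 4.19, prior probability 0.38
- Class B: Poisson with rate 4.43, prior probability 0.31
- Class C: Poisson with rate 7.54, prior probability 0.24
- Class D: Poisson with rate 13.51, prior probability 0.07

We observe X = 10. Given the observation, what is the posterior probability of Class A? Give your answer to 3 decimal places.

By Bayes' theorem, P(k | x) = π_k f_k(x) / Σ_j π_j f_j(x).
Evaluate each component's likelihood at the observed value:
  L_A = e^(−4.19)·4.19^10/10! = 0.00696119
  L_B = e^(−4.43)·4.43^10/10! = 0.00955762
  L_C = e^(−7.54)·7.54^10/10! = 0.0869701
  L_D = e^(−13.51)·13.51^10/10! = 0.0757656
Multiply by the mixture weights:
  π_A·L_A = 0.38 × 0.00696119 = 0.00264525
  π_B·L_B = 0.31 × 0.00955762 = 0.00296286
  π_C·L_C = 0.24 × 0.0869701 = 0.0208728
  π_D·L_D = 0.07 × 0.0757656 = 0.00530359
Denominator: 0.00264525 + 0.00296286 + 0.0208728 + 0.00530359 = 0.0317845
P(Class A | the observation) = 0.00264525 / 0.0317845 ≈ 0.083

0.083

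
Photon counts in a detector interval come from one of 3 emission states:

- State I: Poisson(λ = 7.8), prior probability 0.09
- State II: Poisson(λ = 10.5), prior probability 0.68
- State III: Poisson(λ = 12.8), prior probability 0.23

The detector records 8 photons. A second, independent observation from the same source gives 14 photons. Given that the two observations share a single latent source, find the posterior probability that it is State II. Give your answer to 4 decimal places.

0.7647

The responsibility of component k is w_k f_k(x) divided by Σ_j w_j f_j(x).
Since both observations come from the same component, the likelihood for component k is f_k(x₁)·f_k(x₂).
  p_I = [e^(−7.8)·7.8^8/8! = 0.139232] × [0.0145017] = 0.0020191
  p_II = [e^(−10.5)·10.5^8/8! = 0.100902] × [0.0625388] = 0.00631032
  p_III = [e^(−12.8)·12.8^8/8! = 0.0493389] × [0.10036] = 0.00495167
Multiply by the mixture weights:
  w_I·p_I = 0.09 × 0.0020191 = 0.000181719
  w_II·p_II = 0.68 × 0.00631032 = 0.00429102
  w_III·p_III = 0.23 × 0.00495167 = 0.00113888
Denominator: 0.000181719 + 0.00429102 + 0.00113888 = 0.00561162
So the posterior for State II is 0.00429102 / 0.00561162 ≈ 0.7647.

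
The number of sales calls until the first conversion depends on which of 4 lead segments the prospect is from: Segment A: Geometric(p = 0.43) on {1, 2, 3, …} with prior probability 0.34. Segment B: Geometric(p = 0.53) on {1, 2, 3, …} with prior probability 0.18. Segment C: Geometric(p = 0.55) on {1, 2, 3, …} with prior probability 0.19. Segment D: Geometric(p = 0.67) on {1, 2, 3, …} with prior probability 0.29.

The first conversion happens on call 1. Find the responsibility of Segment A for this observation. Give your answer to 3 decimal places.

By Bayes' theorem, P(k | x) = π_k f_k(x) / Σ_j π_j f_j(x).
Geometric probabilities:
  p_A = 0.43·(1−0.43)^0 = 0.43·1 = 0.43
  p_B = 0.53·(1−0.53)^0 = 0.53·1 = 0.53
  p_C = 0.55·(1−0.55)^0 = 0.55·1 = 0.55
  p_D = 0.67·(1−0.67)^0 = 0.67·1 = 0.67
Prior × likelihood for each component:
  π_A·p_A = 0.34 × 0.43 = 0.1462
  π_B·p_B = 0.18 × 0.53 = 0.0954
  π_C·p_C = 0.19 × 0.55 = 0.1045
  π_D·p_D = 0.29 × 0.67 = 0.1943
Denominator: 0.1462 + 0.0954 + 0.1045 + 0.1943 = 0.5404
P(Segment A | the observation) = 0.1462 / 0.5404 ≈ 0.271

0.271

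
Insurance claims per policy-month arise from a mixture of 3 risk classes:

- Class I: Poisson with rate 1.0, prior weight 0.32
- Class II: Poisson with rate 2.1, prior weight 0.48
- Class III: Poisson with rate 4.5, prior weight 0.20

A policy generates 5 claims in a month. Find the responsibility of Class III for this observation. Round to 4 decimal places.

Posterior ∝ prior × likelihood, so P(k | x) ∝ π_k f_k(x); normalise over all components.
Component likelihoods at x = 5 claims:
  L_I = e^(−1.0)·1.0^5/5! = 0.00306566
  L_II = e^(−2.1)·2.1^5/5! = 0.041677
  L_III = e^(−4.5)·4.5^5/5! = 0.170827
Multiply by the mixture weights:
  π_I·L_I = 0.32 × 0.00306566 = 0.000981012
  π_II·L_II = 0.48 × 0.041677 = 0.020005
  π_III·L_III = 0.20 × 0.170827 = 0.0341654
Evidence: 0.000981012 + 0.020005 + 0.0341654 = 0.0551514
Responsibility of Class III: 0.0341654 / 0.0551514 ≈ 0.6195

0.6195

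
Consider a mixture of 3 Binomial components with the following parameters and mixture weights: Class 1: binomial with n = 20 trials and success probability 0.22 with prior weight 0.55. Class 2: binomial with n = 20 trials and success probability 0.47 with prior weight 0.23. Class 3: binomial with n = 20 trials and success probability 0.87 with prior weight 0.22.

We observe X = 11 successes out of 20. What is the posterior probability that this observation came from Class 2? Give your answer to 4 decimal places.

0.9794

P(component k | x) = π_k·f_k(x) / marginal(x), where marginal(x) = Σ_j π_j·f_j(x).
Component likelihoods at x = 11 successes out of 20:
  p_1 = C(20,11)·0.22^11·0.78^9 = 167960·5.84318e-08·0.106869 = 0.00104883
  p_2 = C(20,11)·0.47^11·0.53^9 = 167960·0.000247216·0.00329976 = 0.137014
  p_3 = C(20,11)·0.87^11·0.13^9 = 167960·0.216128·1.06045e-08 = 0.000384953
Unnormalised posteriors:
  π_1·p_1 = 0.55 × 0.00104883 = 0.000576859
  π_2·p_2 = 0.23 × 0.137014 = 0.0315132
  π_3·p_3 = 0.22 × 0.000384953 = 8.46897e-05
Marginal: 0.000576859 + 0.0315132 + 8.46897e-05 = 0.0321748
P(Class 2 | the observation) = 0.0315132 / 0.0321748 ≈ 0.9794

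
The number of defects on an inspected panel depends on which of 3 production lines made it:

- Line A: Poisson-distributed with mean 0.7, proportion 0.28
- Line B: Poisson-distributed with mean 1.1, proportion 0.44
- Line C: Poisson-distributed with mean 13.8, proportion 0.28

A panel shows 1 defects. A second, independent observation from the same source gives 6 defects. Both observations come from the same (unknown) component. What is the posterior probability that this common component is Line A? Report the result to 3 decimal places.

0.056

Apply Bayes' rule: the posterior for each component is proportional to its prior times its likelihood at x.
Since both observations come from the same component, the likelihood for component k is f_k(x₁)·f_k(x₂).
  f_A = [0.34761] × [8.11427e-05] = 2.8206e-05
  f_B = [0.366158] × [0.00081903] = 0.000299894
  f_C = [1.40157e-05] × [0.00974267] = 1.36551e-07
Weight by the priors:
  P(Z=A)·f_A = 0.28 × 2.8206e-05 = 7.89768e-06
  P(Z=B)·f_B = 0.44 × 0.000299894 = 0.000131954
  P(Z=C)·f_C = 0.28 × 1.36551e-07 = 3.82341e-08
Denominator: 7.89768e-06 + 0.000131954 + 3.82341e-08 = 0.000139889
So the posterior for Line A is 7.89768e-06 / 0.000139889 ≈ 0.056.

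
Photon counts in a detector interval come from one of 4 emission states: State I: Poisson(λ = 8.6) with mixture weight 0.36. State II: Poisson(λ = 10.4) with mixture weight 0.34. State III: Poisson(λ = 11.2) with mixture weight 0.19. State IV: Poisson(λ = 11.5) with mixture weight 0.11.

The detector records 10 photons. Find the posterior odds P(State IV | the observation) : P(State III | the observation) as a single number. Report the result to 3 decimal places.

Only the two components matter; the odds are (π_i f_i(x)) / (π_j f_j(x)).
Poisson probabilities:
  f_I = e^(−8.6)·8.6^10/10! = 0.112277
  f_II = e^(−10.4)·10.4^10/10! = 0.124139
  f_III = e^(−11.2)·11.2^10/10! = 0.117036
  f_IV = e^(−11.5)·11.5^10/10! = 0.112935
0.0124229 / 0.0222368 ≈ 0.559

0.559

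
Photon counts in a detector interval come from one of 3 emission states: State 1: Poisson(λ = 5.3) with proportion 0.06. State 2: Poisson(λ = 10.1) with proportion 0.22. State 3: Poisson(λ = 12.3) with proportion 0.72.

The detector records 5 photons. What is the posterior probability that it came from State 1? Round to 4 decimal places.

0.4008

The responsibility of component k is w_k f_k(x) divided by Σ_j w_j f_j(x).
Evaluate each component's likelihood at the observed value:
  f_1 = 0.173955
  f_2 = 0.0359792
  f_3 = 0.0106788
Unnormalised posteriors:
  w_1·f_1 = 0.06 × 0.173955 = 0.0104373
  w_2·f_2 = 0.22 × 0.0359792 = 0.00791542
  w_3·f_3 = 0.72 × 0.0106788 = 0.00768873
Evidence: 0.0104373 + 0.00791542 + 0.00768873 = 0.0260415
So the posterior for State 1 is 0.0104373 / 0.0260415 ≈ 0.4008.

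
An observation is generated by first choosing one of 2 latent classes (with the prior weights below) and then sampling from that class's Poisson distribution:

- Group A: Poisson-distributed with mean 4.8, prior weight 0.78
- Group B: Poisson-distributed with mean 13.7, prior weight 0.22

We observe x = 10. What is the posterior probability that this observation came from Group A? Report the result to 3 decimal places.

Posterior ∝ prior × likelihood, so P(k | x) ∝ w_k f_k(x); normalise over all components.
Component likelihoods at x = 10:
  L_A = 0.0147243
  L_B = 0.0720457
Unnormalised posteriors:
  w_A·L_A = 0.78 × 0.0147243 = 0.011485
  w_B·L_B = 0.22 × 0.0720457 = 0.0158501
Evidence: 0.011485 + 0.0158501 = 0.027335
Responsibility of Group A: 0.011485 / 0.027335 ≈ 0.420

0.420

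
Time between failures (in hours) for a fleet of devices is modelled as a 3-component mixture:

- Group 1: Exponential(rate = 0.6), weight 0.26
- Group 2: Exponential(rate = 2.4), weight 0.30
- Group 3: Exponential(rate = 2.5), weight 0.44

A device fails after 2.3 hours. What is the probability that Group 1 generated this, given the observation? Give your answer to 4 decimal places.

0.8601

Posterior ∝ prior × likelihood, so P(k | x) ∝ π_k f_k(x); normalise over all components.
Evaluate each component's likelihood at the observed value:
  p_1 = 0.6·e^(−0.6·2.3) = 0.6·e^(−1.3800) = 0.150947
  p_2 = 2.4·e^(−2.4·2.3) = 2.4·e^(−5.5200) = 0.00961404
  p_3 = 2.5·e^(−2.5·2.3) = 2.5·e^(−5.7500) = 0.00795695
Unnormalised posteriors:
  π_1·p_1 = 0.26 × 0.150947 = 0.0392463
  π_2·p_2 = 0.30 × 0.00961404 = 0.00288421
  π_3·p_3 = 0.44 × 0.00795695 = 0.00350106
Denominator: 0.0392463 + 0.00288421 + 0.00350106 = 0.0456315
P(Group 1 | x) = 0.0392463 / 0.0456315 ≈ 0.8601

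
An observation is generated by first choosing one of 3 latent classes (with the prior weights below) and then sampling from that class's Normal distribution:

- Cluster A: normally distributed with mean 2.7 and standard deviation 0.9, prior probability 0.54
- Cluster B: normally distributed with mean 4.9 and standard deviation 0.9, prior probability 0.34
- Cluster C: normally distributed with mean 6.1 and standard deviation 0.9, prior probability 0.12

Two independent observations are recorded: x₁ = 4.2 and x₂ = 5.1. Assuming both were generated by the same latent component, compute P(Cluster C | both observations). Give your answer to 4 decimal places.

0.0272

Posterior ∝ prior × likelihood, so P(k | x) ∝ π_k f_k(x); normalise over all components.
Since both observations come from the same component, the likelihood for component k is f_k(x₁)·f_k(x₂).
  L_A = [(1/(0.9·√(2π)))·exp(−(4.2−2.7)²/(2·0.9²)) = 0.443269·exp(-1.38889) = 0.11053] × [0.0126622] = 0.00139956
  L_B = [(1/(0.9·√(2π)))·exp(−(4.2−4.9)²/(2·0.9²)) = 0.443269·exp(-0.30247) = 0.327572] × [0.432458] = 0.141661
  L_C = [(1/(0.9·√(2π)))·exp(−(4.2−6.1)²/(2·0.9²)) = 0.443269·exp(-2.22840) = 0.0477406] × [0.239103] = 0.0114149
Weight by the priors:
  π_A·L_A = 0.54 × 0.00139956 = 0.00075576
  π_B·L_B = 0.34 × 0.141661 = 0.0481648
  π_C·L_C = 0.12 × 0.0114149 = 0.00136979
Normaliser: 0.00075576 + 0.0481648 + 0.00136979 = 0.0502904
P(Cluster C | x₁,x₂) = 0.00136979 / 0.0502904 ≈ 0.0272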